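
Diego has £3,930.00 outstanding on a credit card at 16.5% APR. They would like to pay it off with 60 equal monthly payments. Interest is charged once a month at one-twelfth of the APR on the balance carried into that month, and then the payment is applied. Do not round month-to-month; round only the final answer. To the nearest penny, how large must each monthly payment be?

£96.62

Monthly rate r = 16.5%/12 = 1.375% = 0.01375.
Level-payment amortization: P = B₀·r / (1 − (1+r)^(−n)) = 3930.00·0.01375 / (1 − 1.01375^(−60)).
Denominator 1 − (1+r)^(−60) = 0.559295011.
P = 54.0375 / 0.559295011 ≈ 96.62.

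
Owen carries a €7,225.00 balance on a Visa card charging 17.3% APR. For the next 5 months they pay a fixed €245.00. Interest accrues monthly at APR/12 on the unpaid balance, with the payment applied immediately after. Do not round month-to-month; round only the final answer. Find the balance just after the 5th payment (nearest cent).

Monthly rate r = 17.3%/12 = 1.44167% = 0.0144167.
Each month: B ← B·(1+r) − €245.00.
Month 1: interest €104.16; balance after payment €7,084.16.
Month 2: interest €102.13; balance after payment €6,941.29.
Month 3: interest €100.07; balance after payment €6,796.36.
Month 4: interest €97.98; balance after payment €6,649.34.
Month 5: interest €95.86; balance after payment €6,500.20.

€6,500.20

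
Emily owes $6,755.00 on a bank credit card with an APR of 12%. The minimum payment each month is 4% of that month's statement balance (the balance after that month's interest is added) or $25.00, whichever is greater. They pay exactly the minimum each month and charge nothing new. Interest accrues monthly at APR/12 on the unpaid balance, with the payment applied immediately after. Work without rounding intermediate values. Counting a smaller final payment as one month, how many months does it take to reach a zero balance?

107 months

Monthly rate r = 12%/12 = 1% = 0.01.
While 4% of the post-interest balance exceeds $25.00, each month B ← (B·(1+r))·(1 − 0.04), i.e. B shrinks by the factor (1+r)·0.96 = 0.9696.
This holds for months 1–78. Entering month 79 the balance is $607.92; 4% of the post-interest balance is now below $25.00, so the flat $25.00 minimum applies from here.
From month 79 a fixed $25.00 at rate r clears $607.92 in 29 more payments. Total: 78 + 29 = 107 months.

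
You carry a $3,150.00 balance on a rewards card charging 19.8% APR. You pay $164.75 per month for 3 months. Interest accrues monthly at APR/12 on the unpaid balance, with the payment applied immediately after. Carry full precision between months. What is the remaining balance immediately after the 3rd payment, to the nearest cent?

Monthly rate r = 19.8%/12 = 1.65% = 0.0165.
Each month: B ← B·(1+r) − $164.75.
Month 1: interest $51.98; balance after payment $3,037.22.
Month 2: interest $50.11; balance after payment $2,922.59.
Month 3: interest $48.22; balance after payment $2,806.06.

$2,806.06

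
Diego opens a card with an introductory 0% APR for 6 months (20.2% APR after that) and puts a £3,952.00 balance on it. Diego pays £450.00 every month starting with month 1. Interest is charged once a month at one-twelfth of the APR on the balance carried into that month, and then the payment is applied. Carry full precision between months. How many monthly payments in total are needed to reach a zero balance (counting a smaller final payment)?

9 payments

Promo months 1–6 at r₀ = 0%/12 = 0; months 7+ at r₁ = 20.2%/12 = 0.0168333.
After month 6 (no interest yet): B = £3,952.00 − 6·£450.00 = £1,252.00.
Then at r₁ with £450.00/mo: n₂ = −ln(1 − r₁·B/P)/ln(1+r₁) ≈ 2.87 → 3 more payments.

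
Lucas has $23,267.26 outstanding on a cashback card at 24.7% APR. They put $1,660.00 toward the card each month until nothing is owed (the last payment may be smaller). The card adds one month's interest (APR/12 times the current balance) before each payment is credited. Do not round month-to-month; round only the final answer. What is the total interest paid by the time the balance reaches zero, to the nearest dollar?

Monthly rate r = 24.7%/12 = 2.05833% = 0.0205833.
Payoff takes n = ⌈−ln(1 − rB₀/P)/ln(1+r)⌉ = ⌈16.707⌉ = 17 payments; the last is $1,176.47.
Total paid = 16·$1,660.00 + $1,176.47 = $27,736.47.
Total interest = total paid − principal = $27,736.47 − $23,267.26 = $4,469.21.

$4,469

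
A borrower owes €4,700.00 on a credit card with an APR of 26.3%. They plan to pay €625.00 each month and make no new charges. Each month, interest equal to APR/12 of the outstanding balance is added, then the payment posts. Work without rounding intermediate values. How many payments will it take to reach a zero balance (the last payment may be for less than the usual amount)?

9 payments

Monthly rate r = 26.3%/12 = 2.19167% = 0.0219167.
Recurrence: B ← B·(1+r) − €625.00.
Month 1: interest €103.01; balance after payment €4,178.01.
Month 2: interest €91.57; balance after payment €3,644.58.
Closed form: n = −ln(1 − rB₀/P)/ln(1+r) = −ln(0.83519)/ln(1.02192) ≈ 8.307, so the balance reaches zero during payment 9.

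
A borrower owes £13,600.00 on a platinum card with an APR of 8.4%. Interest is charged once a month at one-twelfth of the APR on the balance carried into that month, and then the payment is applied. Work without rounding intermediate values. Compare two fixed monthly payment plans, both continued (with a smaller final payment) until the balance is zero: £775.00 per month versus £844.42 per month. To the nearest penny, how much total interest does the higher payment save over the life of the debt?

£81.45

Monthly rate r = 8.4%/12 = 0.7% = 0.007.
At £775.00/mo: n = ⌈−ln(1 − rB₀/P)/ln(1+r)⌉ = 19 payments (last £611.88); total interest = total paid − £13,600.00 = £961.88.
At £844.42/mo: 18 payments (last £125.29); total interest £880.43.
Interest saved = £961.88 − £880.43 = £81.45.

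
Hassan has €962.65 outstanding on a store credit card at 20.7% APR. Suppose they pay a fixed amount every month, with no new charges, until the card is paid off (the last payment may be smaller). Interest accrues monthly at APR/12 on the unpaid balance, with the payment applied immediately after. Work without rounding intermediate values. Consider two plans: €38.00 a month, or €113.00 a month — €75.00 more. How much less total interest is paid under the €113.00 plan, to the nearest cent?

€226.11

Monthly rate r = 20.7%/12 = 1.725% = 0.01725.
At €38.00/mo: n = ⌈−ln(1 − rB₀/P)/ln(1+r)⌉ = 34 payments (last €22.44); total interest = total paid − €962.65 = €313.79.
At €113.00/mo: 10 payments (last €33.33); total interest €87.68.
Interest saved = €313.79 − €87.68 = €226.11.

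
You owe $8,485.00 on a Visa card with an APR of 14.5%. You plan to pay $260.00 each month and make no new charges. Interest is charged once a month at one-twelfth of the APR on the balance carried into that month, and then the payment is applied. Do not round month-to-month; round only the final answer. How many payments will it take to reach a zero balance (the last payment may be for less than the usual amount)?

42 months

Monthly rate r = 14.5%/12 = 1.20833% = 0.0120833.
Recurrence: B ← B·(1+r) − $260.00.
Month 1: interest $102.53; balance after payment $8,327.53.
Month 2: interest $100.62; balance after payment $8,168.15.
Closed form: n = −ln(1 − rB₀/P)/ln(1+r) = −ln(0.60567)/ln(1.01208) ≈ 41.748, so the balance reaches zero during payment 42.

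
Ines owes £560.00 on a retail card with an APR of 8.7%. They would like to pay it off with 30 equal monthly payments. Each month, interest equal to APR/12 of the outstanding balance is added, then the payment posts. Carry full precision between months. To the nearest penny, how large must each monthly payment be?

Monthly rate r = 8.7%/12 = 0.725% = 0.00725.
Level-payment amortization: P = B₀·r / (1 − (1+r)^(−n)) = 560.00·0.00725 / (1 − 1.00725^(−30)).
Denominator 1 − (1+r)^(−30) = 0.194840877.
P = 4.06 / 0.194840877 ≈ 20.84.

£20.84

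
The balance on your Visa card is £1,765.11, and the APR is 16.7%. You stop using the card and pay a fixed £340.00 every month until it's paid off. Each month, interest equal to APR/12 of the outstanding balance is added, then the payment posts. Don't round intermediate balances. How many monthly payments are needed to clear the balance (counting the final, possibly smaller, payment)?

Monthly rate r = 16.7%/12 = 1.39167% = 0.0139167.
Recurrence: B ← B·(1+r) − £340.00.
Month 1: interest £24.56; balance after payment £1,449.67.
Month 2: interest £20.17; balance after payment £1,129.85.
Month 3: interest £15.72; balance after payment £805.57.
Month 4: interest £11.21; balance after payment £476.78.
Month 5: interest £6.64; balance after payment £143.42.
Month 6: interest £2.00; balance after payment £0.00.

6 payments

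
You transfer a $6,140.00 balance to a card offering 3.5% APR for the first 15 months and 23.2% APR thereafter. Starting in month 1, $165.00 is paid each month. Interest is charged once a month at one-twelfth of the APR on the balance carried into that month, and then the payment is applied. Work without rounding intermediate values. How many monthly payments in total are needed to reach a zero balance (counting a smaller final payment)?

47 payments

Promo months 1–15 at r₀ = 3.5%/12 = 0.00291667; months 16+ at r₁ = 23.2%/12 = 0.0193333.
After month 15: iterate B ← B·(1+r₀) − $165.00 for 15 months → $3,888.00.
Then at r₁ with $165.00/mo: n₂ = −ln(1 − r₁·B/P)/ln(1+r₁) ≈ 31.75 → 32 more payments.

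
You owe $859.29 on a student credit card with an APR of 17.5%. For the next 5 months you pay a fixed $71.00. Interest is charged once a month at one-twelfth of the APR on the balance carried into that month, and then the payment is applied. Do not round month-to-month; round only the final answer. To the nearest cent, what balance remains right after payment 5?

$558.29

Monthly rate r = 17.5%/12 = 1.45833% = 0.0145833.
Each month: B ← B·(1+r) − $71.00.
Month 1: interest $12.53; balance after payment $800.82.
Month 2: interest $11.68; balance after payment $741.50.
Month 3: interest $10.81; balance after payment $681.31.
Month 4: interest $9.94; balance after payment $620.25.
Month 5: interest $9.05; balance after payment $558.29.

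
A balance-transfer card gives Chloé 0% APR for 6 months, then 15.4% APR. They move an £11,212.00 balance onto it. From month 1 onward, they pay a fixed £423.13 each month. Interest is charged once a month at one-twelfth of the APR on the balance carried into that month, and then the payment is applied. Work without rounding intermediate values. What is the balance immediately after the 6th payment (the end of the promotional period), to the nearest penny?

£8,673.22

Promo months 1–6 at r₀ = 0%/12 = 0; months 7+ at r₁ = 15.4%/12 = 0.0128333.
After month 6 (no interest yet): B = £11,212.00 − 6·£423.13 = £8,673.22.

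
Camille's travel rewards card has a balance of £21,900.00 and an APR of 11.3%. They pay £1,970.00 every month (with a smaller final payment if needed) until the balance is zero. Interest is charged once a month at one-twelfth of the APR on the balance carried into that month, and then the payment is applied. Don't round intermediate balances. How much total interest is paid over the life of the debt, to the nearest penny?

£1,343.37

Monthly rate r = 11.3%/12 = 0.941667% = 0.00941667.
Payoff takes n = ⌈−ln(1 − rB₀/P)/ln(1+r)⌉ = ⌈11.798⌉ = 12 payments; the last is £1,573.37.
Total paid = 11·£1,970.00 + £1,573.37 = £23,243.37.
Total interest = total paid − principal = £23,243.37 − £21,900.00 = £1,343.37.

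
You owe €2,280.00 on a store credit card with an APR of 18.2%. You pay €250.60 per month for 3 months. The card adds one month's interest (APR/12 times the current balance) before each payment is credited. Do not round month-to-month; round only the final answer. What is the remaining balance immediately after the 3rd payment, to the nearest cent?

€1,622.06

Monthly rate r = 18.2%/12 = 1.51667% = 0.0151667.
Each month: B ← B·(1+r) − €250.60.
Month 1: interest €34.58; balance after payment €2,063.98.
Month 2: interest €31.30; balance after payment €1,844.68.
Month 3: interest €27.98; balance after payment €1,622.06.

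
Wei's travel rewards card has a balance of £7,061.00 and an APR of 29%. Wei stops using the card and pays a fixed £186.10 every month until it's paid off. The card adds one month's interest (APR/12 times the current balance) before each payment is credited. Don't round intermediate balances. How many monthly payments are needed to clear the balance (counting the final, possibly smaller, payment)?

105 payments

Monthly rate r = 29%/12 = 2.41667% = 0.0241667.
Recurrence: B ← B·(1+r) − £186.10.
Month 1: interest £170.64; balance after payment £7,045.54.
Month 2: interest £170.27; balance after payment £7,029.71.
Closed form: n = −ln(1 − rB₀/P)/ln(1+r) = −ln(0.083069)/ln(1.02417) ≈ 104.194, so the balance reaches zero during payment 105.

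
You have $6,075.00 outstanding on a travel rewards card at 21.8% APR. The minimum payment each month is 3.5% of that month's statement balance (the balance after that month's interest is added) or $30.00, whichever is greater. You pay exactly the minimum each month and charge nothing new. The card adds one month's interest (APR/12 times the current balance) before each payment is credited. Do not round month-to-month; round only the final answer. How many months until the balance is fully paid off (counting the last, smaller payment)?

Monthly rate r = 21.8%/12 = 1.81667% = 0.0181667.
While 3.5% of the post-interest balance exceeds $30.00, each month B ← (B·(1+r))·(1 − 0.035), i.e. B shrinks by the factor (1+r)·0.965 = 0.98253.
This holds for months 1–113. Entering month 114 the balance is $829.21; 3.5% of the post-interest balance is now below $30.00, so the flat $30.00 minimum applies from here.
From month 114 a fixed $30.00 at rate r clears $829.21 in 39 more payments. Total: 113 + 39 = 152 months.

152 months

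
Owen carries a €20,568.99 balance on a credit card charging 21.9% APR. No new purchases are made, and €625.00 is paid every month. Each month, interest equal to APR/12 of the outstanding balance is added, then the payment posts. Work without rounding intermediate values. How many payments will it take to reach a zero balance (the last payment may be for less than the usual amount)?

51 payments

Monthly rate r = 21.9%/12 = 1.825% = 0.01825.
Recurrence: B ← B·(1+r) − €625.00.
Month 1: interest €375.38; balance after payment €20,319.37.
Month 2: interest €370.83; balance after payment €20,065.20.
Closed form: n = −ln(1 − rB₀/P)/ln(1+r) = −ln(0.39939)/ln(1.01825) ≈ 50.749, so the balance reaches zero during payment 51.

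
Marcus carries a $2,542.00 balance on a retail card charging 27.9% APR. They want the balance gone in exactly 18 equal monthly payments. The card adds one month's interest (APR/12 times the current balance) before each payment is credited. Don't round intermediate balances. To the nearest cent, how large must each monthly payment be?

Monthly rate r = 27.9%/12 = 2.325% = 0.02325.
Level-payment amortization: P = B₀·r / (1 − (1+r)^(−n)) = 2542.00·0.02325 / (1 − 1.02325^(−18)).
Denominator 1 − (1+r)^(−18) = 0.338806706.
P = 59.1015 / 0.338806706 ≈ 174.44.

$174.44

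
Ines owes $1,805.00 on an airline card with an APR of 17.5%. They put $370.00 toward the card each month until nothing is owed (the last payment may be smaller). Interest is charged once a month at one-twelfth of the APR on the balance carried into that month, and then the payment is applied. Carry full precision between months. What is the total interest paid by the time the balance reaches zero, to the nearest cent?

Monthly rate r = 17.5%/12 = 1.45833% = 0.0145833.
Payoff takes n = ⌈−ln(1 − rB₀/P)/ln(1+r)⌉ = ⌈5.097⌉ = 6 payments; the last is $36.28.
Total paid = 5·$370.00 + $36.28 = $1,886.28.
Total interest = total paid − principal = $1,886.28 − $1,805.00 = $81.28.

$81.28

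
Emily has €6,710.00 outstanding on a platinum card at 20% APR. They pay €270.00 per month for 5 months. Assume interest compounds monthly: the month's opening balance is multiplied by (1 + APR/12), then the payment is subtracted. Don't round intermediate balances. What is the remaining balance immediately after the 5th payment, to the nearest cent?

€5,892.36

Monthly rate r = 20%/12 = 1.66667% = 0.0166667.
Each month: B ← B·(1+r) − €270.00.
Month 1: interest €111.83; balance after payment €6,551.83.
Month 2: interest €109.20; balance after payment €6,391.03.
Month 3: interest €106.52; balance after payment €6,227.55.
Month 4: interest €103.79; balance after payment €6,061.34.
Month 5: interest €101.02; balance after payment €5,892.36.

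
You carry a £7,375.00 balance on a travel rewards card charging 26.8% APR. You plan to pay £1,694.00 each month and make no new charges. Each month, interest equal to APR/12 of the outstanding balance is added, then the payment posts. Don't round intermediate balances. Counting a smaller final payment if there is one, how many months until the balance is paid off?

5 months

Monthly rate r = 26.8%/12 = 2.23333% = 0.0223333.
Recurrence: B ← B·(1+r) − £1,694.00.
Month 1: interest £164.71; balance after payment £5,845.71.
Month 2: interest £130.55; balance after payment £4,282.26.
Month 3: interest £95.64; balance after payment £2,683.90.
Month 4: interest £59.94; balance after payment £1,049.84.
Month 5: interest £23.45; balance after payment £0.00.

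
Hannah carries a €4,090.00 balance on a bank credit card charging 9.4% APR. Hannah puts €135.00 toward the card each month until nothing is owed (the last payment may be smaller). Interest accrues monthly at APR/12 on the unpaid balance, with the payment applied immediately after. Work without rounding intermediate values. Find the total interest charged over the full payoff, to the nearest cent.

Monthly rate r = 9.4%/12 = 0.783333% = 0.00783333.
Payoff takes n = ⌈−ln(1 − rB₀/P)/ln(1+r)⌉ = ⌈34.721⌉ = 35 payments; the last is €97.38.
Total paid = 34·€135.00 + €97.38 = €4,687.38.
Total interest = total paid − principal = €4,687.38 − €4,090.00 = €597.38.

€597.38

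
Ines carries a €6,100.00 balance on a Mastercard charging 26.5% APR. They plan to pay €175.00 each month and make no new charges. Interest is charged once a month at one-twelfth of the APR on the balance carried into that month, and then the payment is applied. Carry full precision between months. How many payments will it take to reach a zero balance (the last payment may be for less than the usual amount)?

68 payments

Monthly rate r = 26.5%/12 = 2.20833% = 0.0220833.
Recurrence: B ← B·(1+r) − €175.00.
Month 1: interest €134.71; balance after payment €6,059.71.
Month 2: interest €133.82; balance after payment €6,018.53.
Closed form: n = −ln(1 − rB₀/P)/ln(1+r) = −ln(0.23024)/ln(1.02208) ≈ 67.236, so the balance reaches zero during payment 68.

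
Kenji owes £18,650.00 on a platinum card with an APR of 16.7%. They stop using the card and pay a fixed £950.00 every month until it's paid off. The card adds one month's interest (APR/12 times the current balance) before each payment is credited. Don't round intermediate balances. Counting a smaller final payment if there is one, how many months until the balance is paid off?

Monthly rate r = 16.7%/12 = 1.39167% = 0.0139167.
Recurrence: B ← B·(1+r) − £950.00.
Month 1: interest £259.55; balance after payment £17,959.55.
Month 2: interest £249.94; balance after payment £17,259.48.
Closed form: n = −ln(1 − rB₀/P)/ln(1+r) = −ln(0.72679)/ln(1.01392) ≈ 23.089, so the balance reaches zero during payment 24.

24 months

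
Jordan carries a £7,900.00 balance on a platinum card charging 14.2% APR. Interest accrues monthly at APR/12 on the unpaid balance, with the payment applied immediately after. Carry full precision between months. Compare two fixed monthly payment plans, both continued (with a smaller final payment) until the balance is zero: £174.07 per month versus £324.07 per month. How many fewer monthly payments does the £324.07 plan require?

37 fewer payments

Monthly rate r = 14.2%/12 = 1.18333% = 0.0118333.
At £174.07/mo: n = ⌈−ln(1 − rB₀/P)/ln(1+r)⌉ = 66 payments (last £81.24); total interest = total paid − £7,900.00 = £3,495.79.
At £324.07/mo: 29 payments (last £301.62); total interest £1,475.58.
Payments saved = 66 − 29 = 37.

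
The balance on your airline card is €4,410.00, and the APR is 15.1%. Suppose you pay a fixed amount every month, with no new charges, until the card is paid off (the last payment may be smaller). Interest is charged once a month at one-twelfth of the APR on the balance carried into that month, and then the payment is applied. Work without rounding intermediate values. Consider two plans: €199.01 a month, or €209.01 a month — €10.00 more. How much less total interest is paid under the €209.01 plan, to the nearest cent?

Monthly rate r = 15.1%/12 = 1.25833% = 0.0125833.
At €199.01/mo: n = ⌈−ln(1 − rB₀/P)/ln(1+r)⌉ = 27 payments (last €28.36); total interest = total paid − €4,410.00 = €792.62.
At €209.01/mo: 25 payments (last €141.55); total interest €747.79.
Interest saved = €792.62 − €747.79 = €44.83.

€44.83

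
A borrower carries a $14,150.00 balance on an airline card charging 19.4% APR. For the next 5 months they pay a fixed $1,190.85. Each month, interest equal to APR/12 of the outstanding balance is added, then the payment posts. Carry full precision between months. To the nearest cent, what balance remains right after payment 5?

Monthly rate r = 19.4%/12 = 1.61667% = 0.0161667.
Each month: B ← B·(1+r) − $1,190.85.
Month 1: interest $228.76; balance after payment $13,187.91.
Month 2: interest $213.20; balance after payment $12,210.26.
Month 3: interest $197.40; balance after payment $11,216.81.
Month 4: interest $181.34; balance after payment $10,207.30.
Month 5: interest $165.02; balance after payment $9,181.47.

$9,181.47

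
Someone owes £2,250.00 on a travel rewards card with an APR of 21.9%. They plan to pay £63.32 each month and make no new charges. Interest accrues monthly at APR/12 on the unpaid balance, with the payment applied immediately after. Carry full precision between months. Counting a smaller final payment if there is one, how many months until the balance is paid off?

Monthly rate r = 21.9%/12 = 1.825% = 0.01825.
Recurrence: B ← B·(1+r) − £63.32.
Month 1: interest £41.06; balance after payment £2,227.74.
Month 2: interest £40.66; balance after payment £2,205.08.
Closed form: n = −ln(1 − rB₀/P)/ln(1+r) = −ln(0.35151)/ln(1.01825) ≈ 57.810, so the balance reaches zero during payment 58.

58 payments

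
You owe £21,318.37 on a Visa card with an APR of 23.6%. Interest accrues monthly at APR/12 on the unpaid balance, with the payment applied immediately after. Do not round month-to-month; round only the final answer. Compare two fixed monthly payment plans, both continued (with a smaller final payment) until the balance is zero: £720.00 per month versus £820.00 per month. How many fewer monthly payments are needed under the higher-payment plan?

8 fewer payments

Monthly rate r = 23.6%/12 = 1.96667% = 0.0196667.
At £720.00/mo: n = ⌈−ln(1 − rB₀/P)/ln(1+r)⌉ = 45 payments (last £595.29); total interest = total paid − £21,318.37 = £10,956.92.
At £820.00/mo: 37 payments (last £627.38); total interest £8,829.01.
Payments saved = 45 − 37 = 8.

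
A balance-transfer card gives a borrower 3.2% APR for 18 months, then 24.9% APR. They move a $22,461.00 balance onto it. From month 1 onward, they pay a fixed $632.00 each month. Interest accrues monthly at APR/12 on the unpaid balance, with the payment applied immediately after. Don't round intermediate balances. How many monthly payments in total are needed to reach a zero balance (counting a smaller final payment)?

43 months

Promo months 1–18 at r₀ = 3.2%/12 = 0.00266667; months 19+ at r₁ = 24.9%/12 = 0.02075.
After month 18: iterate B ← B·(1+r₀) − $632.00 for 18 months → $11,926.36.
Then at r₁ with $632.00/mo: n₂ = −ln(1 − r₁·B/P)/ln(1+r₁) ≈ 24.19 → 25 more payments.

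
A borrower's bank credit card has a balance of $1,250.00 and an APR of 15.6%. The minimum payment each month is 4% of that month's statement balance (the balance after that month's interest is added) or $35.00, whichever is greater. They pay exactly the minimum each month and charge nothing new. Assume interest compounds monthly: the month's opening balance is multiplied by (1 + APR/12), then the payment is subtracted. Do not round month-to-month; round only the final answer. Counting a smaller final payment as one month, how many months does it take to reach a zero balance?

Monthly rate r = 15.6%/12 = 1.3% = 0.013.
While 4% of the post-interest balance exceeds $35.00, each month B ← (B·(1+r))·(1 − 0.04), i.e. B shrinks by the factor (1+r)·0.96 = 0.97248.
This holds for months 1–14. Entering month 15 the balance is $845.75; 4% of the post-interest balance is now below $35.00, so the flat $35.00 minimum applies from here.
From month 15 a fixed $35.00 at rate r clears $845.75 in 30 more payments. Total: 14 + 30 = 44 months.

44 months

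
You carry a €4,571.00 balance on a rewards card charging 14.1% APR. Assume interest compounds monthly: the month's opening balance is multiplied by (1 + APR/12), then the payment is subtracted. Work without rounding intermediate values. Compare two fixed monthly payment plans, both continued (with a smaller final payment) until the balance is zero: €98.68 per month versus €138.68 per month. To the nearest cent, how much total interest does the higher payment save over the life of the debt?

€823.21

Monthly rate r = 14.1%/12 = 1.175% = 0.01175.
At €98.68/mo: n = ⌈−ln(1 − rB₀/P)/ln(1+r)⌉ = 68 payments (last €27.22); total interest = total paid − €4,571.00 = €2,067.78.
At €138.68/mo: 42 payments (last €129.69); total interest €1,244.57.
Interest saved = €2,067.78 − €1,244.57 = €823.21.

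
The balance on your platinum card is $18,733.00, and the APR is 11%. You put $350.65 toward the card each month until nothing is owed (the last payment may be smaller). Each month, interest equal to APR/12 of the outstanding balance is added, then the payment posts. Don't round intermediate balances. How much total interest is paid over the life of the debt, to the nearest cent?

Monthly rate r = 11%/12 = 0.916667% = 0.00916667.
Payoff takes n = ⌈−ln(1 − rB₀/P)/ln(1+r)⌉ = ⌈73.731⌉ = 74 payments; the last is $256.67.
Total paid = 73·$350.65 + $256.67 = $25,854.12.
Total interest = total paid − principal = $25,854.12 − $18,733.00 = $7,121.12.

$7,121.12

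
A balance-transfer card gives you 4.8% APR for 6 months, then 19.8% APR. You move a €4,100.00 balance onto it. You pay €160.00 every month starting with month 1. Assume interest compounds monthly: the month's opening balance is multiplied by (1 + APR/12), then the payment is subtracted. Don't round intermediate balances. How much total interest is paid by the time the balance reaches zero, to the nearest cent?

€820.47

Promo months 1–6 at r₀ = 4.8%/12 = 0.004; months 7+ at r₁ = 19.8%/12 = 0.0165.
After month 6: iterate B ← B·(1+r₀) − €160.00 for 6 months → €3,229.74.
Then at r₁ with €160.00/mo: n₂ = −ln(1 − r₁·B/P)/ln(1+r₁) ≈ 24.75 → 25 more payments.
Total paid = 30·€160.00 + €120.47 = €4,920.47; interest = €4,920.47 − €4,100.00 = €820.47.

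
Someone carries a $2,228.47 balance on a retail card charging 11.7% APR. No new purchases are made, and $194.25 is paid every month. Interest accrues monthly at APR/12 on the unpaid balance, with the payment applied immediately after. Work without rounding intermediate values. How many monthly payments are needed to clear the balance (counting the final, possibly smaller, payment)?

13 payments

Monthly rate r = 11.7%/12 = 0.975% = 0.00975.
Recurrence: B ← B·(1+r) − $194.25.
Month 1: interest $21.73; balance after payment $2,055.95.
Month 2: interest $20.05; balance after payment $1,881.74.
Closed form: n = −ln(1 − rB₀/P)/ln(1+r) = −ln(0.88815)/ln(1.00975) ≈ 12.225, so the balance reaches zero during payment 13.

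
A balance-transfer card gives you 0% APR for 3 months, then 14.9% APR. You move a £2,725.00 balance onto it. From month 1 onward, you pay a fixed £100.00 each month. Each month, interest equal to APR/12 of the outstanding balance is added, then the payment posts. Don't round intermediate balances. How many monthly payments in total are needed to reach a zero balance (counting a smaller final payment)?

Promo months 1–3 at r₀ = 0%/12 = 0; months 4+ at r₁ = 14.9%/12 = 0.0124167.
After month 3 (no interest yet): B = £2,725.00 − 3·£100.00 = £2,425.00.
Then at r₁ with £100.00/mo: n₂ = −ln(1 − r₁·B/P)/ln(1+r₁) ≈ 29.03 → 30 more payments.

33 months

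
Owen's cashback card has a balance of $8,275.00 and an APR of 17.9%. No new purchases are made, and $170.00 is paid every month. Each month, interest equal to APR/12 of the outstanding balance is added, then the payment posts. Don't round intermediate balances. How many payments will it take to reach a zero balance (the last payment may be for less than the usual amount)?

88 months

Monthly rate r = 17.9%/12 = 1.49167% = 0.0149167.
Recurrence: B ← B·(1+r) − $170.00.
Month 1: interest $123.44; balance after payment $8,228.44.
Month 2: interest $122.74; balance after payment $8,181.18.
Closed form: n = −ln(1 − rB₀/P)/ln(1+r) = −ln(0.27391)/ln(1.01492) ≈ 87.459, so the balance reaches zero during payment 88.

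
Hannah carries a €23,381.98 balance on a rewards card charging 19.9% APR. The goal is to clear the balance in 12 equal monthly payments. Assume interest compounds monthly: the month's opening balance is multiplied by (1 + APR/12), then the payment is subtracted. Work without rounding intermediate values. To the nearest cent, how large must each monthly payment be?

€2,164.86

Monthly rate r = 19.9%/12 = 1.65833% = 0.0165833.
Level-payment amortization: P = B₀·r / (1 − (1+r)^(−n)) = 23381.98·0.0165833 / (1 − 1.01658^(−12)).
Denominator 1 − (1+r)^(−12) = 0.17911149.
P = 387.751 / 0.17911149 ≈ 2164.86.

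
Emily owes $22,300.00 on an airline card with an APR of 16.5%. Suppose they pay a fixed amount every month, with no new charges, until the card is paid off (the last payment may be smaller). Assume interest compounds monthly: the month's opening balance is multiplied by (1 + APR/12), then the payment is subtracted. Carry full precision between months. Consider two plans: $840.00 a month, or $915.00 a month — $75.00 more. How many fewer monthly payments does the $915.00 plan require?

4 fewer payments

Monthly rate r = 16.5%/12 = 1.375% = 0.01375.
At $840.00/mo: n = ⌈−ln(1 − rB₀/P)/ln(1+r)⌉ = 34 payments (last $217.51); total interest = total paid − $22,300.00 = $5,637.51.
At $915.00/mo: 30 payments (last $811.29); total interest $5,046.29.
Payments saved = 34 − 30 = 4.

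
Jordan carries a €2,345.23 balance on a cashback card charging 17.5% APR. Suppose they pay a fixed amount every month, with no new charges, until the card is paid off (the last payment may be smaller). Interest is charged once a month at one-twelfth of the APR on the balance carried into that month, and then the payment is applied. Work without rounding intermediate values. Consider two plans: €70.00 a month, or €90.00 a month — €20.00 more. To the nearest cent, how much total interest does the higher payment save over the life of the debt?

Monthly rate r = 17.5%/12 = 1.45833% = 0.0145833.
At €70.00/mo: n = ⌈−ln(1 − rB₀/P)/ln(1+r)⌉ = 47 payments (last €22.32); total interest = total paid − €2,345.23 = €897.09.
At €90.00/mo: 34 payments (last €1.78); total interest €626.55.
Interest saved = €897.09 − €626.55 = €270.54.

€270.54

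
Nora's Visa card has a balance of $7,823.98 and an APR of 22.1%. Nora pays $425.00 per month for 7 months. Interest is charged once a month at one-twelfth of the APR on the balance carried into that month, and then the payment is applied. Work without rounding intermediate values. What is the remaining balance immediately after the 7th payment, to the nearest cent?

$5,745.58

Monthly rate r = 22.1%/12 = 1.84167% = 0.0184167.
Each month: B ← B·(1+r) − $425.00.
Month 1: interest $144.09; balance after payment $7,543.07.
Month 2: interest $138.92; balance after payment $7,256.99.
Month 3: interest $133.65; balance after payment $6,965.64.
Month 4: interest $128.28; balance after payment $6,668.92.
Month 5: interest $122.82; balance after payment $6,366.74.
Month 6: interest $117.25; balance after payment $6,059.00.
Month 7: interest $111.59; balance after payment $5,745.58.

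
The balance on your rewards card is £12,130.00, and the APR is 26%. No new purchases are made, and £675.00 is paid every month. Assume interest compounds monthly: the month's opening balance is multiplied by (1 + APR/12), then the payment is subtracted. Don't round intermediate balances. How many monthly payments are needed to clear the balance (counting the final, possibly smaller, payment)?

24 months

Monthly rate r = 26%/12 = 2.16667% = 0.0216667.
Recurrence: B ← B·(1+r) − £675.00.
Month 1: interest £262.82; balance after payment £11,717.82.
Month 2: interest £253.89; balance after payment £11,296.70.
Closed form: n = −ln(1 − rB₀/P)/ln(1+r) = −ln(0.61064)/ln(1.02167) ≈ 23.011, so the balance reaches zero during payment 24.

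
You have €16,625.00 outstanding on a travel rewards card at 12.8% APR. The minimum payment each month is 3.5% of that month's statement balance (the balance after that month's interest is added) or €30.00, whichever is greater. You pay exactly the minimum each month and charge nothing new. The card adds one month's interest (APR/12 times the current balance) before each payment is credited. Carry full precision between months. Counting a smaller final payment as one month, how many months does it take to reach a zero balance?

153 months

Monthly rate r = 12.8%/12 = 1.06667% = 0.0106667.
While 3.5% of the post-interest balance exceeds €30.00, each month B ← (B·(1+r))·(1 − 0.035), i.e. B shrinks by the factor (1+r)·0.965 = 0.97529.
This holds for months 1–119. Entering month 120 the balance is €846.95; 3.5% of the post-interest balance is now below €30.00, so the flat €30.00 minimum applies from here.
From month 120 a fixed €30.00 at rate r clears €846.95 in 34 more payments. Total: 119 + 34 = 153 months.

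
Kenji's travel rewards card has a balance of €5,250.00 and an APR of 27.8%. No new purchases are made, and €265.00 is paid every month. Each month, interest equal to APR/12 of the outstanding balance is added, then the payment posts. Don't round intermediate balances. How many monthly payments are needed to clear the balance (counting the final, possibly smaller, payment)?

27 months

Monthly rate r = 27.8%/12 = 2.31667% = 0.0231667.
Recurrence: B ← B·(1+r) − €265.00.
Month 1: interest €121.63; balance after payment €5,106.62.
Month 2: interest €118.30; balance after payment €4,959.93.
Closed form: n = −ln(1 − rB₀/P)/ln(1+r) = −ln(0.54104)/ln(1.02317) ≈ 26.821, so the balance reaches zero during payment 27.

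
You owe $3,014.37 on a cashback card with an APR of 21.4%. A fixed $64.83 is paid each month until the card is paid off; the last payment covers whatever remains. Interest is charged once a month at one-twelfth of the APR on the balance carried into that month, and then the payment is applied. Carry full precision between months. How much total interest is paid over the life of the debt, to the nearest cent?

Monthly rate r = 21.4%/12 = 1.78333% = 0.0178333.
Payoff takes n = ⌈−ln(1 − rB₀/P)/ln(1+r)⌉ = ⌈99.976⌉ = 100 payments; the last is $63.28.
Total paid = 99·$64.83 + $63.28 = $6,481.45.
Total interest = total paid − principal = $6,481.45 − $3,014.37 = $3,467.08.

$3,467.08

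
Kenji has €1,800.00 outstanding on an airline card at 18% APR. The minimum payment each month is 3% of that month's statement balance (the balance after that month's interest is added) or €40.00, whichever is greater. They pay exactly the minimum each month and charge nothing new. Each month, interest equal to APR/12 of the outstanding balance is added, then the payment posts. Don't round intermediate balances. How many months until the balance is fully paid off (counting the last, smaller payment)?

66 months

Monthly rate r = 18%/12 = 1.5% = 0.015.
While 3% of the post-interest balance exceeds €40.00, each month B ← (B·(1+r))·(1 − 0.03), i.e. B shrinks by the factor (1+r)·0.97 = 0.98455.
This holds for months 1–21. Entering month 22 the balance is €1,297.97; 3% of the post-interest balance is now below €40.00, so the flat €40.00 minimum applies from here.
From month 22 a fixed €40.00 at rate r clears €1,297.97 in 45 more payments. Total: 21 + 45 = 66 months.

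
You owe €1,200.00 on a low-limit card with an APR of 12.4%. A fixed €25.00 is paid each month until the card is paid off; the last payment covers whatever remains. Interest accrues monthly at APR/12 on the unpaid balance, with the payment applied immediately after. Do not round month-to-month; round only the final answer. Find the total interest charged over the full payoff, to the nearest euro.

€466

Monthly rate r = 12.4%/12 = 1.03333% = 0.0103333.
Payoff takes n = ⌈−ln(1 − rB₀/P)/ln(1+r)⌉ = ⌈66.650⌉ = 67 payments; the last is €16.27.
Total paid = 66·€25.00 + €16.27 = €1,666.27.
Total interest = total paid − principal = €1,666.27 − €1,200.00 = €466.27.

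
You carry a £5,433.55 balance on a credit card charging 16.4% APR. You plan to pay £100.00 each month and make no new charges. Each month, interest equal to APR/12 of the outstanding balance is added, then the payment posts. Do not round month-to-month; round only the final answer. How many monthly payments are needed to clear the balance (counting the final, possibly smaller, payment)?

100 payments

Monthly rate r = 16.4%/12 = 1.36667% = 0.0136667.
Recurrence: B ← B·(1+r) − £100.00.
Month 1: interest £74.26; balance after payment £5,407.81.
Month 2: interest £73.91; balance after payment £5,381.72.
Closed form: n = −ln(1 − rB₀/P)/ln(1+r) = −ln(0.25741)/ln(1.01367) ≈ 99.975, so the balance reaches zero during payment 100.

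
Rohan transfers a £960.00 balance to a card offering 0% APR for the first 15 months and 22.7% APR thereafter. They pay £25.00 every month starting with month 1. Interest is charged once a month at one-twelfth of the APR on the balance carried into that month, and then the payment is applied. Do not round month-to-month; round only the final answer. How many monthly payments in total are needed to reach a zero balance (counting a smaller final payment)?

47 months

Promo months 1–15 at r₀ = 0%/12 = 0; months 16+ at r₁ = 22.7%/12 = 0.0189167.
After month 15 (no interest yet): B = £960.00 − 15·£25.00 = £585.00.
Then at r₁ with £25.00/mo: n₂ = −ln(1 − r₁·B/P)/ln(1+r₁) ≈ 31.19 → 32 more payments.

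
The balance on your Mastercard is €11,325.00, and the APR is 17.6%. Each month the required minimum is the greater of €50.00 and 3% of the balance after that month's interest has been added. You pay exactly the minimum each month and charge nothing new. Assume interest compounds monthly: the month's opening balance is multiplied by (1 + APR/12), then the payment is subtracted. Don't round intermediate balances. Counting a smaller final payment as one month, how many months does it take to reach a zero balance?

Monthly rate r = 17.6%/12 = 1.46667% = 0.0146667.
While 3% of the post-interest balance exceeds €50.00, each month B ← (B·(1+r))·(1 − 0.03), i.e. B shrinks by the factor (1+r)·0.97 = 0.98423.
This holds for months 1–122. Entering month 123 the balance is €1,627.96; 3% of the post-interest balance is now below €50.00, so the flat €50.00 minimum applies from here.
From month 123 a fixed €50.00 at rate r clears €1,627.96 in 45 more payments. Total: 122 + 45 = 167 months.

167 months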